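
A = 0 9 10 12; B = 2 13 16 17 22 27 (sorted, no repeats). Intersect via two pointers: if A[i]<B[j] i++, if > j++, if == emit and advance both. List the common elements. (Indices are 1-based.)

intersection = []

[i=1,j=1] 0<2 → i++
[i=2,j=1] 9>2 → j++
[i=2,j=2] 9<13 → i++
[i=3,j=2] 10<13 → i++
[i=4,j=2] 12<13 → i++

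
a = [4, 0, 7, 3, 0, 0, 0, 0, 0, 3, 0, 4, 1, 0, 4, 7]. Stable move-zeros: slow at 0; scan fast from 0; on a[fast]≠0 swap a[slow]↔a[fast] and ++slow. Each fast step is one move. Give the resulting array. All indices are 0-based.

[4, 7, 3, 3, 4, 1, 4, 7, 0, 0, 0, 0, 0, 0, 0, 0]

slow=0 fast=0: a[fast]=4≠0 swap→a[0]=4, slow++,fast++
slow=1 fast=1: a[fast]=0, fast++
slow=1 fast=2: a[fast]=7≠0 swap→a[1]=7, slow++,fast++
slow=2 fast=3: a[fast]=3≠0 swap→a[2]=3, slow++,fast++
slow=3 fast=4: a[fast]=0, fast++
slow=3 fast=5: a[fast]=0, fast++
slow=3 fast=6: a[fast]=0, fast++
slow=3 fast=7: a[fast]=0, fast++
slow=3 fast=8: a[fast]=0, fast++
slow=3 fast=9: a[fast]=3≠0 swap→a[3]=3, slow++,fast++
slow=4 fast=10: a[fast]=0, fast++
slow=4 fast=11: a[fast]=4≠0 swap→a[4]=4, slow++,fast++
slow=5 fast=12: a[fast]=1≠0 swap→a[5]=1, slow++,fast++
slow=6 fast=13: a[fast]=0, fast++
slow=6 fast=14: a[fast]=4≠0 swap→a[6]=4, slow++,fast++
slow=7 fast=15: a[fast]=7≠0 swap→a[7]=7, slow++,fast++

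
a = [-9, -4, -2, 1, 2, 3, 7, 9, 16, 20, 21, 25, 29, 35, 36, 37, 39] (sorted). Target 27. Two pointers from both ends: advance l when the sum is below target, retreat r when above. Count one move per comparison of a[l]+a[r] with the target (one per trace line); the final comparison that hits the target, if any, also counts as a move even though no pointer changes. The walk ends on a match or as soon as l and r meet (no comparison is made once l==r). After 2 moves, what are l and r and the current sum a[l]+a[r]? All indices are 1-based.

l=1 r=17: -9+39=30 >27, r--
l=1 r=16: -9+37=28 >27, r--

l=1, r=15, sum=27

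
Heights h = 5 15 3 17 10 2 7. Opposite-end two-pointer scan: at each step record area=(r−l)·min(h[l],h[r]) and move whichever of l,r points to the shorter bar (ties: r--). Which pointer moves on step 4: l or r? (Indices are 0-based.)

r

l=0 r=6: min(5,7)*6=30 best=30 *, l++
l=1 r=6: min(15,7)*5=35 best=35 *, r--
l=1 r=5: min(15,2)*4=8 best=35, r--
l=1 r=4: min(15,10)*3=30 best=35, r--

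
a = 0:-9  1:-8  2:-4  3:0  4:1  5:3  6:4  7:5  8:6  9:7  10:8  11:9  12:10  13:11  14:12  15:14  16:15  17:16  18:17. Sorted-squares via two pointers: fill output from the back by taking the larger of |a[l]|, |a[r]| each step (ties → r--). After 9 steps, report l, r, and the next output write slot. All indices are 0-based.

l=0 r=18: |-9|<=|17| out[18]=289, r--
l=0 r=17: |-9|<=|16| out[17]=256, r--
l=0 r=16: |-9|<=|15| out[16]=225, r--
l=0 r=15: |-9|<=|14| out[15]=196, r--
l=0 r=14: |-9|<=|12| out[14]=144, r--
l=0 r=13: |-9|<=|11| out[13]=121, r--
l=0 r=12: |-9|<=|10| out[12]=100, r--
l=0 r=11: |-9|<=|9| out[11]=81, r--
l=0 r=10: |-9|>|8| out[10]=81, l++

l=1, r=10, next write slot=9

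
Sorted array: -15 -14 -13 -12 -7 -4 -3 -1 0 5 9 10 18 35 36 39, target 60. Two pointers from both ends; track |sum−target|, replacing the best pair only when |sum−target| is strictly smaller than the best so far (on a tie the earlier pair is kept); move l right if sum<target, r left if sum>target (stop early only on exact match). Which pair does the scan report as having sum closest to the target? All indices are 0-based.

pair (18, 39) with sum 57 (|Δ|=3)

l=0 r=15: -15+39=24 d=36 *, l++
l=1 r=15: -14+39=25 d=35 *, l++
l=2 r=15: -13+39=26 d=34 *, l++
l=3 r=15: -12+39=27 d=33 *, l++
l=4 r=15: -7+39=32 d=28 *, l++
l=5 r=15: -4+39=35 d=25 *, l++
l=6 r=15: -3+39=36 d=24 *, l++
l=7 r=15: -1+39=38 d=22 *, l++
l=8 r=15: 0+39=39 d=21 *, l++
l=9 r=15: 5+39=44 d=16 *, l++
l=10 r=15: 9+39=48 d=12 *, l++
l=11 r=15: 10+39=49 d=11 *, l++
l=12 r=15: 18+39=57 d=3 *, l++
l=13 r=15: 35+39=74 d=14, r--
l=13 r=14: 35+36=71 d=11, r--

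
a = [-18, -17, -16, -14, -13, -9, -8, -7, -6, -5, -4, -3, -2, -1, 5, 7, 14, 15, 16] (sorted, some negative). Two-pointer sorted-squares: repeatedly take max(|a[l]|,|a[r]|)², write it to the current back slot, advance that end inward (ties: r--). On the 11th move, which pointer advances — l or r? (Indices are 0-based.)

r

l=0 r=18: |-18|>|16| out[18]=324, l++
l=1 r=18: |-17|>|16| out[17]=289, l++
l=2 r=18: |-16|<=|16| out[16]=256, r--
l=2 r=17: |-16|>|15| out[15]=256, l++
l=3 r=17: |-14|<=|15| out[14]=225, r--
l=3 r=16: |-14|<=|14| out[13]=196, r--
l=3 r=15: |-14|>|7| out[12]=196, l++
l=4 r=15: |-13|>|7| out[11]=169, l++
l=5 r=15: |-9|>|7| out[10]=81, l++
l=6 r=15: |-8|>|7| out[9]=64, l++
l=7 r=15: |-7|<=|7| out[8]=49, r--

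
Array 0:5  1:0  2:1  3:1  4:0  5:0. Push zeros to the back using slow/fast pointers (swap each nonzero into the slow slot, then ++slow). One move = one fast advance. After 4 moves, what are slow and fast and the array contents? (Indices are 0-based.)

slow=0 fast=0: a[fast]=5≠0 swap→a[0]=5, slow++,fast++
slow=1 fast=1: a[fast]=0, fast++
slow=1 fast=2: a[fast]=1≠0 swap→a[1]=1, slow++,fast++
slow=2 fast=3: a[fast]=1≠0 swap→a[2]=1, slow++,fast++

slow=3, fast=4, a=[5, 1, 1, 0, 0, 0]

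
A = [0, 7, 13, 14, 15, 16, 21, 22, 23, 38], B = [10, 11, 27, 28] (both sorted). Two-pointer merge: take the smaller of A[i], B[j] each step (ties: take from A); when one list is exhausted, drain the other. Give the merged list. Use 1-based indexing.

i=1 j=1: A[i]=0<=B[j]=10 take 0, i++
i=2 j=1: A[i]=7<=B[j]=10 take 7, i++
i=3 j=1: A[i]=13>B[j]=10 take 10, j++
i=3 j=2: A[i]=13>B[j]=11 take 11, j++
i=3 j=3: A[i]=13<=B[j]=27 take 13, i++
i=4 j=3: A[i]=14<=B[j]=27 take 14, i++
i=5 j=3: A[i]=15<=B[j]=27 take 15, i++
i=6 j=3: A[i]=16<=B[j]=27 take 16, i++
i=7 j=3: A[i]=21<=B[j]=27 take 21, i++
i=8 j=3: A[i]=22<=B[j]=27 take 22, i++
i=9 j=3: A[i]=23<=B[j]=27 take 23, i++
i=10 j=3: A[i]=38>B[j]=27 take 27, j++
i=10 j=4: A[i]=38>B[j]=28 take 28, j++
i=10 j=5: B done, take A[i]=38, i++

[0, 7, 10, 11, 13, 14, 15, 16, 21, 22, 23, 27, 28, 38]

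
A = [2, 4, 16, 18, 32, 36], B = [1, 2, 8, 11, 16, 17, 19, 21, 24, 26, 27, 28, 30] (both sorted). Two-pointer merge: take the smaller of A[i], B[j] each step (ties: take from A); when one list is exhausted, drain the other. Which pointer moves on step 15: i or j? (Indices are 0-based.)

j

[i=0,j=0] A[i]=2>B[j]=1 take 1 → j++
[i=0,j=1] A[i]=2<=B[j]=2 take 2 → i++
[i=1,j=1] A[i]=4>B[j]=2 take 2 → j++
[i=1,j=2] A[i]=4<=B[j]=8 take 4 → i++
[i=2,j=2] A[i]=16>B[j]=8 take 8 → j++
[i=2,j=3] A[i]=16>B[j]=11 take 11 → j++
[i=2,j=4] A[i]=16<=B[j]=16 take 16 → i++
[i=3,j=4] A[i]=18>B[j]=16 take 16 → j++
[i=3,j=5] A[i]=18>B[j]=17 take 17 → j++
[i=3,j=6] A[i]=18<=B[j]=19 take 18 → i++
[i=4,j=6] A[i]=32>B[j]=19 take 19 → j++
[i=4,j=7] A[i]=32>B[j]=21 take 21 → j++
[i=4,j=8] A[i]=32>B[j]=24 take 24 → j++
[i=4,j=9] A[i]=32>B[j]=26 take 26 → j++
[i=4,j=10] A[i]=32>B[j]=27 take 27 → j++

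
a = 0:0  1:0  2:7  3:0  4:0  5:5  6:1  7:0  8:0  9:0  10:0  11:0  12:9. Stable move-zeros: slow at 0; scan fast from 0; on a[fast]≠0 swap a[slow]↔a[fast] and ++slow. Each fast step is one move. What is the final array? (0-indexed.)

(s=0,f=0) a[fast]=0 → fast++
(s=0,f=1) a[fast]=0 → fast++
(s=0,f=2) a[fast]=7≠0 swap→a[0]=7 → slow++,fast++
(s=1,f=3) a[fast]=0 → fast++
(s=1,f=4) a[fast]=0 → fast++
(s=1,f=5) a[fast]=5≠0 swap→a[1]=5 → slow++,fast++
(s=2,f=6) a[fast]=1≠0 swap→a[2]=1 → slow++,fast++
(s=3,f=7) a[fast]=0 → fast++
(s=3,f=8) a[fast]=0 → fast++
(s=3,f=9) a[fast]=0 → fast++
(s=3,f=10) a[fast]=0 → fast++
(s=3,f=11) a[fast]=0 → fast++
(s=3,f=12) a[fast]=9≠0 swap→a[3]=9 → slow++,fast++

[7, 5, 1, 9, 0, 0, 0, 0, 0, 0, 0, 0, 0]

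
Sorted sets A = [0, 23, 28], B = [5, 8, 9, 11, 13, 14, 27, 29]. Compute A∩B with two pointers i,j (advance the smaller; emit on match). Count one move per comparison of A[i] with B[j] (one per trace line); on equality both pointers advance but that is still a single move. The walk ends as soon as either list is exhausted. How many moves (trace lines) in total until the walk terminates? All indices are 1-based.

10 moves

i=1 j=1: 0<5, i++
i=2 j=1: 23>5, j++
i=2 j=2: 23>8, j++
i=2 j=3: 23>9, j++
i=2 j=4: 23>11, j++
i=2 j=5: 23>13, j++
i=2 j=6: 23>14, j++
i=2 j=7: 23<27, i++
i=3 j=7: 28>27, j++
i=3 j=8: 28<29, i++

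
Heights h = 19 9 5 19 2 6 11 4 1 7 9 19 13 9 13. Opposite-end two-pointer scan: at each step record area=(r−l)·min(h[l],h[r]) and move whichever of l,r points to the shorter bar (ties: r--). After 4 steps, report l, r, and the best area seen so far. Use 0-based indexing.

[0,14] min(19,13)*14=182 best=182 * → r--
[0,13] min(19,9)*13=117 best=182 → r--
[0,12] min(19,13)*12=156 best=182 → r--
[0,11] min(19,19)*11=209 best=209 * → r--

l=0, r=10, best area=209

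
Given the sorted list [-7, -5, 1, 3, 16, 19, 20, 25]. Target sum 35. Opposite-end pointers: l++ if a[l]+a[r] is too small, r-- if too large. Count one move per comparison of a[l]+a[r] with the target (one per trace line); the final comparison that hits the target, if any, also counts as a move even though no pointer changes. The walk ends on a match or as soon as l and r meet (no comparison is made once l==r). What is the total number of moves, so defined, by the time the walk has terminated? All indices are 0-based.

[0,7] -7+25=18 <35 → l++
[1,7] -5+25=20 <35 → l++
[2,7] 1+25=26 <35 → l++
[3,7] 3+25=28 <35 → l++
[4,7] 16+25=41 >35 → r--
[4,6] 16+20=36 >35 → r--
[4,5] 16+19=35 → found

7 moves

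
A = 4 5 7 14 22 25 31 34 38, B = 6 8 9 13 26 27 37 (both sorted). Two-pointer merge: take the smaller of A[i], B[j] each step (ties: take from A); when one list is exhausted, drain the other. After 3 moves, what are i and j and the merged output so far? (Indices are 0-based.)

i=2, j=1, merged so far=[4, 5, 6]

i=0 j=0: A[i]=4<=B[j]=6 take 4, i++
i=1 j=0: A[i]=5<=B[j]=6 take 5, i++
i=2 j=0: A[i]=7>B[j]=6 take 6, j++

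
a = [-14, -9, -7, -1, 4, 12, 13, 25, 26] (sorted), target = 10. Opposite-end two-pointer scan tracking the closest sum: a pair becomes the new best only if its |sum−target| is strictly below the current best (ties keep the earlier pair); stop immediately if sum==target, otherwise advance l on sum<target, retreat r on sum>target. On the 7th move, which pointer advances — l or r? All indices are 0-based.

r

l=0 r=8: -14+26=12 d=2 *, r--
l=0 r=7: -14+25=11 d=1 *, r--
l=0 r=6: -14+13=-1 d=11, l++
l=1 r=6: -9+13=4 d=6, l++
l=2 r=6: -7+13=6 d=4, l++
l=3 r=6: -1+13=12 d=2, r--
l=3 r=5: -1+12=11 d=1, r--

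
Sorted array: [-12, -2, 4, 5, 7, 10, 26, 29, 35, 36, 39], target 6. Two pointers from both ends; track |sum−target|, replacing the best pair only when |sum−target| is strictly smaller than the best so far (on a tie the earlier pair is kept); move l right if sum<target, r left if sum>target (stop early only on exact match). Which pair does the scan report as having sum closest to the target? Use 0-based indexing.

pair (-2, 7) with sum 5 (|Δ|=1)

l=0 r=10: -12+39=27 d=21 *, r--
l=0 r=9: -12+36=24 d=18 *, r--
l=0 r=8: -12+35=23 d=17 *, r--
l=0 r=7: -12+29=17 d=11 *, r--
l=0 r=6: -12+26=14 d=8 *, r--
l=0 r=5: -12+10=-2 d=8, l++
l=1 r=5: -2+10=8 d=2 *, r--
l=1 r=4: -2+7=5 d=1 *, l++
l=2 r=4: 4+7=11 d=5, r--
l=2 r=3: 4+5=9 d=3, r--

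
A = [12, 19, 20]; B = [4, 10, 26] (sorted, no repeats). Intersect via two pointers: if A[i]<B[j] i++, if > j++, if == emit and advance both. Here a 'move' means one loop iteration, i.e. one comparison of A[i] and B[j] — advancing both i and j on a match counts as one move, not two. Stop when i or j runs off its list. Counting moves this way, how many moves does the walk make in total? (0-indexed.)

5 moves

[i=0,j=0] 12>4 → j++
[i=0,j=1] 12>10 → j++
[i=0,j=2] 12<26 → i++
[i=1,j=2] 19<26 → i++
[i=2,j=2] 20<26 → i++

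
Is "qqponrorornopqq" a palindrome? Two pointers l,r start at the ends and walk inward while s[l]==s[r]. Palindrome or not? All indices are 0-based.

[0,14] 'q'=='q' → l++,r--
[1,13] 'q'=='q' → l++,r--
[2,12] 'p'=='p' → l++,r--
[3,11] 'o'=='o' → l++,r--
[4,10] 'n'=='n' → l++,r--
[5,9] 'r'=='r' → l++,r--
[6,8] 'o'=='o' → l++,r--

palindrome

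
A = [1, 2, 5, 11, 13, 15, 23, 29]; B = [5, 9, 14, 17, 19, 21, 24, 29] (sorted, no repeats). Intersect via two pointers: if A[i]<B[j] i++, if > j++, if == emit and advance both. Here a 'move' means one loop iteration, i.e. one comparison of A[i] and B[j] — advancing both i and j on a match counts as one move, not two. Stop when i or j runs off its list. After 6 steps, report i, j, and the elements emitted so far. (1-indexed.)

i=6, j=3, emitted=[5]

[i=1,j=1] 1<5 → i++
[i=2,j=1] 2<5 → i++
[i=3,j=1] 5==5 emit → i++,j++
[i=4,j=2] 11>9 → j++
[i=4,j=3] 11<14 → i++
[i=5,j=3] 13<14 → i++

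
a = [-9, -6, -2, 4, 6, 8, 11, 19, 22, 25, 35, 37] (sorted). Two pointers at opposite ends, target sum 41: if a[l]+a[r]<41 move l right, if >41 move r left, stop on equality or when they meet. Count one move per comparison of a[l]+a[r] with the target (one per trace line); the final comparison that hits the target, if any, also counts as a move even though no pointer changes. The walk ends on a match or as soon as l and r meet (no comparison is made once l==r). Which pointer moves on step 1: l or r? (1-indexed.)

l

l=1 r=12: -9+37=28 <41, l++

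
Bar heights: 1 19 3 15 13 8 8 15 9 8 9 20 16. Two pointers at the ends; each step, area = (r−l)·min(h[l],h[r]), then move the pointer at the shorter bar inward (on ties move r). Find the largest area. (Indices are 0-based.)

l=0 r=12: min(1,16)*12=12 best=12 *, l++
l=1 r=12: min(19,16)*11=176 best=176 *, r--
l=1 r=11: min(19,20)*10=190 best=190 *, l++
l=2 r=11: min(3,20)*9=27 best=190, l++
l=3 r=11: min(15,20)*8=120 best=190, l++
l=4 r=11: min(13,20)*7=91 best=190, l++
l=5 r=11: min(8,20)*6=48 best=190, l++
l=6 r=11: min(8,20)*5=40 best=190, l++
l=7 r=11: min(15,20)*4=60 best=190, l++
l=8 r=11: min(9,20)*3=27 best=190, l++
l=9 r=11: min(8,20)*2=16 best=190, l++
l=10 r=11: min(9,20)*1=9 best=190, l++

max area = 190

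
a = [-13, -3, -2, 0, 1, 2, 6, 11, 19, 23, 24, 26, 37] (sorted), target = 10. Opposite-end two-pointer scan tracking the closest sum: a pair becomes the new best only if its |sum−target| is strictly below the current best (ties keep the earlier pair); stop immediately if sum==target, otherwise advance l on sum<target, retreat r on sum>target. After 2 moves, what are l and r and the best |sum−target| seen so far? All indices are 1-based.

l=1, r=11, best |Δ|=3

l=1 r=13: -13+37=24 d=14 *, r--
l=1 r=12: -13+26=13 d=3 *, r--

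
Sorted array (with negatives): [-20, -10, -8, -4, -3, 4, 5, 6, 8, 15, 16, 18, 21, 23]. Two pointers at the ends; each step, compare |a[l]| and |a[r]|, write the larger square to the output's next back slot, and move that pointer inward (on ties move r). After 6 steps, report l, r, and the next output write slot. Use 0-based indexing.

l=0 r=13: |-20|<=|23| out[13]=529, r--
l=0 r=12: |-20|<=|21| out[12]=441, r--
l=0 r=11: |-20|>|18| out[11]=400, l++
l=1 r=11: |-10|<=|18| out[10]=324, r--
l=1 r=10: |-10|<=|16| out[9]=256, r--
l=1 r=9: |-10|<=|15| out[8]=225, r--

l=1, r=8, next write slot=7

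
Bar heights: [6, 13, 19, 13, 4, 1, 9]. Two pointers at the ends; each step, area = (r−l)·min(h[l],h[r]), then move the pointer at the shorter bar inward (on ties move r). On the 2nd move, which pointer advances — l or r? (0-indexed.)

r

l=0 r=6: min(6,9)*6=36 best=36 *, l++
l=1 r=6: min(13,9)*5=45 best=45 *, r--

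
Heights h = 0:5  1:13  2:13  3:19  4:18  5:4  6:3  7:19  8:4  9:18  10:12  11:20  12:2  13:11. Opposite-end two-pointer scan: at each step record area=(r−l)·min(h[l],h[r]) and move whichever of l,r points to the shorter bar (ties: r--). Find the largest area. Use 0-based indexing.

max area = 152

[0,13] min(5,11)*13=65 best=65 * → l++
[1,13] min(13,11)*12=132 best=132 * → r--
[1,12] min(13,2)*11=22 best=132 → r--
[1,11] min(13,20)*10=130 best=132 → l++
[2,11] min(13,20)*9=117 best=132 → l++
[3,11] min(19,20)*8=152 best=152 * → l++
[4,11] min(18,20)*7=126 best=152 → l++
[5,11] min(4,20)*6=24 best=152 → l++
[6,11] min(3,20)*5=15 best=152 → l++
[7,11] min(19,20)*4=76 best=152 → l++
[8,11] min(4,20)*3=12 best=152 → l++
[9,11] min(18,20)*2=36 best=152 → l++
[10,11] min(12,20)*1=12 best=152 → l++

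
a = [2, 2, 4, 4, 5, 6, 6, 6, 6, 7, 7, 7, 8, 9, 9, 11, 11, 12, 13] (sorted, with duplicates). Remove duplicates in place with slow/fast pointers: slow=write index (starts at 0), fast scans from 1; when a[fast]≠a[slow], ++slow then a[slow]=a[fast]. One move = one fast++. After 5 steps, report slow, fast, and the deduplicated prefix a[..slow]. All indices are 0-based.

slow=0 fast=1: a[fast]=2=a[slow] dup, fast++
slow=0 fast=2: a[fast]=4≠a[slow]=2 write a[1]=4, slow++,fast++
slow=1 fast=3: a[fast]=4=a[slow] dup, fast++
slow=1 fast=4: a[fast]=5≠a[slow]=4 write a[2]=5, slow++,fast++
slow=2 fast=5: a[fast]=6≠a[slow]=5 write a[3]=6, slow++,fast++

slow=3, fast=6, prefix=[2, 4, 5, 6]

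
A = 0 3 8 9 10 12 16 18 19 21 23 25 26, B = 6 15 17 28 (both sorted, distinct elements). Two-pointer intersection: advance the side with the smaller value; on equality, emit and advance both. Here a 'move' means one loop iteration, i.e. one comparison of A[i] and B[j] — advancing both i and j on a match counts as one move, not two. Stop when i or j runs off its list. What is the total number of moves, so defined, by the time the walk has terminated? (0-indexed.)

i=0 j=0: 0<6, i++
i=1 j=0: 3<6, i++
i=2 j=0: 8>6, j++
i=2 j=1: 8<15, i++
i=3 j=1: 9<15, i++
i=4 j=1: 10<15, i++
i=5 j=1: 12<15, i++
i=6 j=1: 16>15, j++
i=6 j=2: 16<17, i++
i=7 j=2: 18>17, j++
i=7 j=3: 18<28, i++
i=8 j=3: 19<28, i++
i=9 j=3: 21<28, i++
i=10 j=3: 23<28, i++
i=11 j=3: 25<28, i++
i=12 j=3: 26<28, i++

16 moves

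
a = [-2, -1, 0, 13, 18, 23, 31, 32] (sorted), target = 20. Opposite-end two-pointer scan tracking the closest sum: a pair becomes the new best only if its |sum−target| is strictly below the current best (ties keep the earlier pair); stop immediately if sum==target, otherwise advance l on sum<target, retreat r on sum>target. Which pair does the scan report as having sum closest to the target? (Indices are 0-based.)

l=0 r=7: -2+32=30 d=10 *, r--
l=0 r=6: -2+31=29 d=9 *, r--
l=0 r=5: -2+23=21 d=1 *, r--
l=0 r=4: -2+18=16 d=4, l++
l=1 r=4: -1+18=17 d=3, l++
l=2 r=4: 0+18=18 d=2, l++
l=3 r=4: 13+18=31 d=11, r--

pair (-2, 23) with sum 21 (|Δ|=1)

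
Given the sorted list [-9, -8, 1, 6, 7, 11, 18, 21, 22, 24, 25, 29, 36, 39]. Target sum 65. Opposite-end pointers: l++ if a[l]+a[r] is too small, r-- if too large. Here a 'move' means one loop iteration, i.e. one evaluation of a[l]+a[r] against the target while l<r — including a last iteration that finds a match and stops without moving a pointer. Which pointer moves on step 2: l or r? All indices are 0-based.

l

l=0 r=13: -9+39=30 <65, l++
l=1 r=13: -8+39=31 <65, l++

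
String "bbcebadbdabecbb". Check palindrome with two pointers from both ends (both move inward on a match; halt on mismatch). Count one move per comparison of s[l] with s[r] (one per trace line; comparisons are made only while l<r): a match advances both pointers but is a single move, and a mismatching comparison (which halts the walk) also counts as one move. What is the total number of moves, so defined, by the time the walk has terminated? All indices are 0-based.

7 moves

[0,14] 'b'=='b' → l++,r--
[1,13] 'b'=='b' → l++,r--
[2,12] 'c'=='c' → l++,r--
[3,11] 'e'=='e' → l++,r--
[4,10] 'b'=='b' → l++,r--
[5,9] 'a'=='a' → l++,r--
[6,8] 'd'=='d' → l++,r--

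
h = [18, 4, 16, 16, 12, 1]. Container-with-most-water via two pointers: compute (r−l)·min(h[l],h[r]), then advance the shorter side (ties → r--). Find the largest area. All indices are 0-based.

[0,5] min(18,1)*5=5 best=5 * → r--
[0,4] min(18,12)*4=48 best=48 * → r--
[0,3] min(18,16)*3=48 best=48 → r--
[0,2] min(18,16)*2=32 best=48 → r--
[0,1] min(18,4)*1=4 best=48 → r--

max area = 48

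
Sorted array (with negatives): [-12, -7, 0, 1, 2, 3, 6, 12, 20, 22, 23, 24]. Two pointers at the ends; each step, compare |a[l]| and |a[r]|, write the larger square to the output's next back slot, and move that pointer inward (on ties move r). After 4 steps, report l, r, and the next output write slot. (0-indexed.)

l=0, r=7, next write slot=7

[0,11] |-12|<=|24| out[11]=576 → r--
[0,10] |-12|<=|23| out[10]=529 → r--
[0,9] |-12|<=|22| out[9]=484 → r--
[0,8] |-12|<=|20| out[8]=400 → r--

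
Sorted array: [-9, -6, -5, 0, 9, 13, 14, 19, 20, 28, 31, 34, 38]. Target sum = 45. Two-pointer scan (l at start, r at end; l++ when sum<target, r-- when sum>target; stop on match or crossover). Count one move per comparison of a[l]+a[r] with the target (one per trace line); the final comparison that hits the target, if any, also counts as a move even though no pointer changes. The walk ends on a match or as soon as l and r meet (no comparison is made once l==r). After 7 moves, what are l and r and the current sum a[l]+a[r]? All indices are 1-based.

l=1 r=13: -9+38=29 <45, l++
l=2 r=13: -6+38=32 <45, l++
l=3 r=13: -5+38=33 <45, l++
l=4 r=13: 0+38=38 <45, l++
l=5 r=13: 9+38=47 >45, r--
l=5 r=12: 9+34=43 <45, l++
l=6 r=12: 13+34=47 >45, r--

l=6, r=11, sum=44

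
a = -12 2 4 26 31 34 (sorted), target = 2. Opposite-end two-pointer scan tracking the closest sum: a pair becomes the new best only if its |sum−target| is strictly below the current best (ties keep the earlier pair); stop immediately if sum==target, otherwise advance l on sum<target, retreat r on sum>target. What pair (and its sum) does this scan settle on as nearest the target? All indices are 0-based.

l=0 r=5: -12+34=22 d=20 *, r--
l=0 r=4: -12+31=19 d=17 *, r--
l=0 r=3: -12+26=14 d=12 *, r--
l=0 r=2: -12+4=-8 d=10 *, l++
l=1 r=2: 2+4=6 d=4 *, r--

pair (2, 4) with sum 6 (|Δ|=4)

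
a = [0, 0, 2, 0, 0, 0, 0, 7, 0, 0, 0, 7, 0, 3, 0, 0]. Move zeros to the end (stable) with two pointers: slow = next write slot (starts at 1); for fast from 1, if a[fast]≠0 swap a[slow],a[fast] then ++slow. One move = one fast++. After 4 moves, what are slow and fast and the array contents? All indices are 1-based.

(s=1,f=1) a[fast]=0 → fast++
(s=1,f=2) a[fast]=0 → fast++
(s=1,f=3) a[fast]=2≠0 swap→a[1]=2 → slow++,fast++
(s=2,f=4) a[fast]=0 → fast++

slow=2, fast=5, a=[2, 0, 0, 0, 0, 0, 0, 7, 0, 0, 0, 7, 0, 3, 0, 0]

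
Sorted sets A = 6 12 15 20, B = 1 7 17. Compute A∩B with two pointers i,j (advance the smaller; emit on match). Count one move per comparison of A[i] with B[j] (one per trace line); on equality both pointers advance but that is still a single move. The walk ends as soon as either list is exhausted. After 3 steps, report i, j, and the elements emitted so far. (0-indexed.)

[i=0,j=0] 6>1 → j++
[i=0,j=1] 6<7 → i++
[i=1,j=1] 12>7 → j++

i=1, j=2, emitted=[]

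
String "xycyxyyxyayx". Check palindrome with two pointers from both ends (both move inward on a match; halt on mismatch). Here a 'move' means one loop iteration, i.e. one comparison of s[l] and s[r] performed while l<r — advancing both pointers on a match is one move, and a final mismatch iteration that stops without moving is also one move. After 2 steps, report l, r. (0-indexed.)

l=0 r=11: 'x'=='x', l++,r--
l=1 r=10: 'y'=='y', l++,r--

l=2, r=9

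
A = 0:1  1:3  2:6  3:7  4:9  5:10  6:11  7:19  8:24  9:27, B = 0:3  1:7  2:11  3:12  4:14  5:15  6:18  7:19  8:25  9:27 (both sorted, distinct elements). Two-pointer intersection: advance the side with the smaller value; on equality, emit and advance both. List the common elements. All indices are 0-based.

i=0 j=0: 1<3, i++
i=1 j=0: 3==3 emit, i++,j++
i=2 j=1: 6<7, i++
i=3 j=1: 7==7 emit, i++,j++
i=4 j=2: 9<11, i++
i=5 j=2: 10<11, i++
i=6 j=2: 11==11 emit, i++,j++
i=7 j=3: 19>12, j++
i=7 j=4: 19>14, j++
i=7 j=5: 19>15, j++
i=7 j=6: 19>18, j++
i=7 j=7: 19==19 emit, i++,j++
i=8 j=8: 24<25, i++
i=9 j=8: 27>25, j++
i=9 j=9: 27==27 emit, i++,j++

intersection = [3, 7, 11, 19, 27]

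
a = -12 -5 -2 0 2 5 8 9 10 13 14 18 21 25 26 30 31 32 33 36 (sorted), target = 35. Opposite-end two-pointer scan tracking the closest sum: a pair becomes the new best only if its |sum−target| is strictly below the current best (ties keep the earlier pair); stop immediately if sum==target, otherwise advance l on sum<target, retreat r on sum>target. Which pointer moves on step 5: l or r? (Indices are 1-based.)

l

l=1 r=20: -12+36=24 d=11 *, l++
l=2 r=20: -5+36=31 d=4 *, l++
l=3 r=20: -2+36=34 d=1 *, l++
l=4 r=20: 0+36=36 d=1, r--
l=4 r=19: 0+33=33 d=2, l++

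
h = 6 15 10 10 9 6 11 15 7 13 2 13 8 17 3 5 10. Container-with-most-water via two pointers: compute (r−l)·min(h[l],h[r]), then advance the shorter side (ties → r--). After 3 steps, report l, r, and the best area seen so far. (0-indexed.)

l=0 r=16: min(6,10)*16=96 best=96 *, l++
l=1 r=16: min(15,10)*15=150 best=150 *, r--
l=1 r=15: min(15,5)*14=70 best=150, r--

l=1, r=14, best area=150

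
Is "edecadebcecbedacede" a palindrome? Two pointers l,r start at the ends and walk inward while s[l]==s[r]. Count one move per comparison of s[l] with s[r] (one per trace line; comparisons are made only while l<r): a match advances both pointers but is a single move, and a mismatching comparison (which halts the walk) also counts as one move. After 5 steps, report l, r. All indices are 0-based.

l=5, r=13

[0,18] 'e'=='e' → l++,r--
[1,17] 'd'=='d' → l++,r--
[2,16] 'e'=='e' → l++,r--
[3,15] 'c'=='c' → l++,r--
[4,14] 'a'=='a' → l++,r--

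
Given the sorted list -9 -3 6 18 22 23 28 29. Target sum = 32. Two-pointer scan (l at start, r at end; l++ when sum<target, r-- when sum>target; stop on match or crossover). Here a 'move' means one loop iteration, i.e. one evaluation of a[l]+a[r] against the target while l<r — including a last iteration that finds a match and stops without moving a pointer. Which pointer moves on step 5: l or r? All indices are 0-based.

l

l=0 r=7: -9+29=20 <32, l++
l=1 r=7: -3+29=26 <32, l++
l=2 r=7: 6+29=35 >32, r--
l=2 r=6: 6+28=34 >32, r--
l=2 r=5: 6+23=29 <32, l++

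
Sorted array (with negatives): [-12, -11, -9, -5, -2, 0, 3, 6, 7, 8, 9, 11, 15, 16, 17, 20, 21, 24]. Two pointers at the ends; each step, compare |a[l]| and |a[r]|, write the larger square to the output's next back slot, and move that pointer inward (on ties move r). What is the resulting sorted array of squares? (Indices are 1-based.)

[0, 4, 9, 25, 36, 49, 64, 81, 81, 121, 121, 144, 225, 256, 289, 400, 441, 576]

l=1 r=18: |-12|<=|24| out[18]=576, r--
l=1 r=17: |-12|<=|21| out[17]=441, r--
l=1 r=16: |-12|<=|20| out[16]=400, r--
l=1 r=15: |-12|<=|17| out[15]=289, r--
l=1 r=14: |-12|<=|16| out[14]=256, r--
l=1 r=13: |-12|<=|15| out[13]=225, r--
l=1 r=12: |-12|>|11| out[12]=144, l++
l=2 r=12: |-11|<=|11| out[11]=121, r--
l=2 r=11: |-11|>|9| out[10]=121, l++
l=3 r=11: |-9|<=|9| out[9]=81, r--
l=3 r=10: |-9|>|8| out[8]=81, l++
l=4 r=10: |-5|<=|8| out[7]=64, r--
l=4 r=9: |-5|<=|7| out[6]=49, r--
l=4 r=8: |-5|<=|6| out[5]=36, r--
l=4 r=7: |-5|>|3| out[4]=25, l++
l=5 r=7: |-2|<=|3| out[3]=9, r--
l=5 r=6: |-2|>|0| out[2]=4, l++
l=6 r=6: |0|<=|0| out[1]=0, r--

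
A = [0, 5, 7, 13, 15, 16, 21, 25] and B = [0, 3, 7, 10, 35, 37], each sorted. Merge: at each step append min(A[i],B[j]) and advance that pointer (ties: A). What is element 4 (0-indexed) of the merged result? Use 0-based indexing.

[i=0,j=0] A[i]=0<=B[j]=0 take 0 → i++
[i=1,j=0] A[i]=5>B[j]=0 take 0 → j++
[i=1,j=1] A[i]=5>B[j]=3 take 3 → j++
[i=1,j=2] A[i]=5<=B[j]=7 take 5 → i++
[i=2,j=2] A[i]=7<=B[j]=7 take 7 → i++
[i=3,j=2] A[i]=13>B[j]=7 take 7 → j++
[i=3,j=3] A[i]=13>B[j]=10 take 10 → j++
[i=3,j=4] A[i]=13<=B[j]=35 take 13 → i++
[i=4,j=4] A[i]=15<=B[j]=35 take 15 → i++
[i=5,j=4] A[i]=16<=B[j]=35 take 16 → i++
[i=6,j=4] A[i]=21<=B[j]=35 take 21 → i++
[i=7,j=4] A[i]=25<=B[j]=35 take 25 → i++
[i=8,j=4] A done, take B[j]=35 → j++
[i=8,j=5] A done, take B[j]=37 → j++

merged[4] = 7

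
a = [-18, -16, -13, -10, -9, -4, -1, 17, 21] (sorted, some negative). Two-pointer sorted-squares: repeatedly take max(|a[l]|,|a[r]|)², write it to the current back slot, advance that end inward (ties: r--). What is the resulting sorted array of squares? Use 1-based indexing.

[1, 16, 81, 100, 169, 256, 289, 324, 441]

l=1 r=9: |-18|<=|21| out[9]=441, r--
l=1 r=8: |-18|>|17| out[8]=324, l++
l=2 r=8: |-16|<=|17| out[7]=289, r--
l=2 r=7: |-16|>|-1| out[6]=256, l++
l=3 r=7: |-13|>|-1| out[5]=169, l++
l=4 r=7: |-10|>|-1| out[4]=100, l++
l=5 r=7: |-9|>|-1| out[3]=81, l++
l=6 r=7: |-4|>|-1| out[2]=16, l++
l=7 r=7: |-1|<=|-1| out[1]=1, r--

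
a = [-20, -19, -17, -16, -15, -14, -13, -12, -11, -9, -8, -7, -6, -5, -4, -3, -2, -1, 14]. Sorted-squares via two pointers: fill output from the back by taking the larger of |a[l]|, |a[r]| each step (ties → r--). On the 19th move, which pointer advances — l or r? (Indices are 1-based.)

l=1 r=19: |-20|>|14| out[19]=400, l++
l=2 r=19: |-19|>|14| out[18]=361, l++
l=3 r=19: |-17|>|14| out[17]=289, l++
l=4 r=19: |-16|>|14| out[16]=256, l++
l=5 r=19: |-15|>|14| out[15]=225, l++
l=6 r=19: |-14|<=|14| out[14]=196, r--
l=6 r=18: |-14|>|-1| out[13]=196, l++
l=7 r=18: |-13|>|-1| out[12]=169, l++
l=8 r=18: |-12|>|-1| out[11]=144, l++
l=9 r=18: |-11|>|-1| out[10]=121, l++
l=10 r=18: |-9|>|-1| out[9]=81, l++
l=11 r=18: |-8|>|-1| out[8]=64, l++
l=12 r=18: |-7|>|-1| out[7]=49, l++
l=13 r=18: |-6|>|-1| out[6]=36, l++
l=14 r=18: |-5|>|-1| out[5]=25, l++
l=15 r=18: |-4|>|-1| out[4]=16, l++
l=16 r=18: |-3|>|-1| out[3]=9, l++
l=17 r=18: |-2|>|-1| out[2]=4, l++
l=18 r=18: |-1|<=|-1| out[1]=1, r--

r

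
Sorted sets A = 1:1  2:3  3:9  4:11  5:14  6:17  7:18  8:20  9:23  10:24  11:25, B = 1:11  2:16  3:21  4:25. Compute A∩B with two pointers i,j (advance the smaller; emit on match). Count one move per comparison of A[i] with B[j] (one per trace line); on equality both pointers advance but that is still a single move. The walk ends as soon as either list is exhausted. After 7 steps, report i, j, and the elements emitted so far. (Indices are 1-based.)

i=7, j=3, emitted=[11]

i=1 j=1: 1<11, i++
i=2 j=1: 3<11, i++
i=3 j=1: 9<11, i++
i=4 j=1: 11==11 emit, i++,j++
i=5 j=2: 14<16, i++
i=6 j=2: 17>16, j++
i=6 j=3: 17<21, i++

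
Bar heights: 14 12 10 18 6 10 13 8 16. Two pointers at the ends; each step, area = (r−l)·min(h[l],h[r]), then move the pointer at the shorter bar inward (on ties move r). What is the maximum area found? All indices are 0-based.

max area = 112

l=0 r=8: min(14,16)*8=112 best=112 *, l++
l=1 r=8: min(12,16)*7=84 best=112, l++
l=2 r=8: min(10,16)*6=60 best=112, l++
l=3 r=8: min(18,16)*5=80 best=112, r--
l=3 r=7: min(18,8)*4=32 best=112, r--
l=3 r=6: min(18,13)*3=39 best=112, r--
l=3 r=5: min(18,10)*2=20 best=112, r--
l=3 r=4: min(18,6)*1=6 best=112, r--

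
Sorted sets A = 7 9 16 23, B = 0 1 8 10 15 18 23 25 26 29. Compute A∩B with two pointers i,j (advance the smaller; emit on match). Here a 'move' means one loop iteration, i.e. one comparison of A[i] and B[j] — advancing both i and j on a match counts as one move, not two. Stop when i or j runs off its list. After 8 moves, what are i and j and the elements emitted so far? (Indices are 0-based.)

i=0 j=0: 7>0, j++
i=0 j=1: 7>1, j++
i=0 j=2: 7<8, i++
i=1 j=2: 9>8, j++
i=1 j=3: 9<10, i++
i=2 j=3: 16>10, j++
i=2 j=4: 16>15, j++
i=2 j=5: 16<18, i++

i=3, j=5, emitted=[]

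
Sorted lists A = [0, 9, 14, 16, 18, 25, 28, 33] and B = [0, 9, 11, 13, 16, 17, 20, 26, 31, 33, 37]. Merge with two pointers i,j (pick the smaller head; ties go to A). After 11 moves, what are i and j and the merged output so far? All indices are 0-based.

i=5, j=6, merged so far=[0, 0, 9, 9, 11, 13, 14, 16, 16, 17, 18]

[i=0,j=0] A[i]=0<=B[j]=0 take 0 → i++
[i=1,j=0] A[i]=9>B[j]=0 take 0 → j++
[i=1,j=1] A[i]=9<=B[j]=9 take 9 → i++
[i=2,j=1] A[i]=14>B[j]=9 take 9 → j++
[i=2,j=2] A[i]=14>B[j]=11 take 11 → j++
[i=2,j=3] A[i]=14>B[j]=13 take 13 → j++
[i=2,j=4] A[i]=14<=B[j]=16 take 14 → i++
[i=3,j=4] A[i]=16<=B[j]=16 take 16 → i++
[i=4,j=4] A[i]=18>B[j]=16 take 16 → j++
[i=4,j=5] A[i]=18>B[j]=17 take 17 → j++
[i=4,j=6] A[i]=18<=B[j]=20 take 18 → i++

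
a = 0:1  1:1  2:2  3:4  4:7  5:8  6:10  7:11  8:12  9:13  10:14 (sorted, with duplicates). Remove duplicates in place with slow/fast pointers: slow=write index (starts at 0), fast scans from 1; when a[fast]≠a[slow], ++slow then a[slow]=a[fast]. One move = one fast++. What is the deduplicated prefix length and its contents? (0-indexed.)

length 10; prefix = [1, 2, 4, 7, 8, 10, 11, 12, 13, 14]

slow=0 fast=1: a[fast]=1=a[slow] dup, fast++
slow=0 fast=2: a[fast]=2≠a[slow]=1 write a[1]=2, slow++,fast++
slow=1 fast=3: a[fast]=4≠a[slow]=2 write a[2]=4, slow++,fast++
slow=2 fast=4: a[fast]=7≠a[slow]=4 write a[3]=7, slow++,fast++
slow=3 fast=5: a[fast]=8≠a[slow]=7 write a[4]=8, slow++,fast++
slow=4 fast=6: a[fast]=10≠a[slow]=8 write a[5]=10, slow++,fast++
slow=5 fast=7: a[fast]=11≠a[slow]=10 write a[6]=11, slow++,fast++
slow=6 fast=8: a[fast]=12≠a[slow]=11 write a[7]=12, slow++,fast++
slow=7 fast=9: a[fast]=13≠a[slow]=12 write a[8]=13, slow++,fast++
slow=8 fast=10: a[fast]=14≠a[slow]=13 write a[9]=14, slow++,fast++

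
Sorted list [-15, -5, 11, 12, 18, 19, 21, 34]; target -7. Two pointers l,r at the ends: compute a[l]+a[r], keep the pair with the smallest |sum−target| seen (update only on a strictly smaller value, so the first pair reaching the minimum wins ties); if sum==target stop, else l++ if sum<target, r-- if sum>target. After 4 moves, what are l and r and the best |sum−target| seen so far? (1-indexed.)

l=1, r=4, best |Δ|=10

[1,8] -15+34=19 d=26 * → r--
[1,7] -15+21=6 d=13 * → r--
[1,6] -15+19=4 d=11 * → r--
[1,5] -15+18=3 d=10 * → r--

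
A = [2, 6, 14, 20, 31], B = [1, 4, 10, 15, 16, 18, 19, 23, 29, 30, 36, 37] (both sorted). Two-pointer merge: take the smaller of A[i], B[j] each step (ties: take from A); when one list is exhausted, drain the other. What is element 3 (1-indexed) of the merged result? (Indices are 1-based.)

[i=1,j=1] A[i]=2>B[j]=1 take 1 → j++
[i=1,j=2] A[i]=2<=B[j]=4 take 2 → i++
[i=2,j=2] A[i]=6>B[j]=4 take 4 → j++
[i=2,j=3] A[i]=6<=B[j]=10 take 6 → i++
[i=3,j=3] A[i]=14>B[j]=10 take 10 → j++
[i=3,j=4] A[i]=14<=B[j]=15 take 14 → i++
[i=4,j=4] A[i]=20>B[j]=15 take 15 → j++
[i=4,j=5] A[i]=20>B[j]=16 take 16 → j++
[i=4,j=6] A[i]=20>B[j]=18 take 18 → j++
[i=4,j=7] A[i]=20>B[j]=19 take 19 → j++
[i=4,j=8] A[i]=20<=B[j]=23 take 20 → i++
[i=5,j=8] A[i]=31>B[j]=23 take 23 → j++
[i=5,j=9] A[i]=31>B[j]=29 take 29 → j++
[i=5,j=10] A[i]=31>B[j]=30 take 30 → j++
[i=5,j=11] A[i]=31<=B[j]=36 take 31 → i++
[i=6,j=11] A done, take B[j]=36 → j++
[i=6,j=12] A done, take B[j]=37 → j++

merged[3] = 4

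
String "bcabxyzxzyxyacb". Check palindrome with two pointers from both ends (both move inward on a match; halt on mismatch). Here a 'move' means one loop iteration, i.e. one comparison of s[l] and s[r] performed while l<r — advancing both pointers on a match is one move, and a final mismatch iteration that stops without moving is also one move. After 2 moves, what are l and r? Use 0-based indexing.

[0,14] 'b'=='b' → l++,r--
[1,13] 'c'=='c' → l++,r--

l=2, r=12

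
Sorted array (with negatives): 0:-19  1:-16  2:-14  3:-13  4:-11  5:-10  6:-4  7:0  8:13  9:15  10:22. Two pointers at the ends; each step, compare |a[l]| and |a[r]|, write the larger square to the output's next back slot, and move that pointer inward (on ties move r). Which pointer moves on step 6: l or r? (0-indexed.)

[0,10] |-19|<=|22| out[10]=484 → r--
[0,9] |-19|>|15| out[9]=361 → l++
[1,9] |-16|>|15| out[8]=256 → l++
[2,9] |-14|<=|15| out[7]=225 → r--
[2,8] |-14|>|13| out[6]=196 → l++
[3,8] |-13|<=|13| out[5]=169 → r--

r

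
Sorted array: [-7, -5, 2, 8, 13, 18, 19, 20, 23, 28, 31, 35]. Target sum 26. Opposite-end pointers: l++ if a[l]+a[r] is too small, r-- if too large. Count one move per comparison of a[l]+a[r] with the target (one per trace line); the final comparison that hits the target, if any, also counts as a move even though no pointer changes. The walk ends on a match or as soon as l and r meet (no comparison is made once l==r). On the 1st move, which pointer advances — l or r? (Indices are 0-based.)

[0,11] -7+35=28 >26 → r--

r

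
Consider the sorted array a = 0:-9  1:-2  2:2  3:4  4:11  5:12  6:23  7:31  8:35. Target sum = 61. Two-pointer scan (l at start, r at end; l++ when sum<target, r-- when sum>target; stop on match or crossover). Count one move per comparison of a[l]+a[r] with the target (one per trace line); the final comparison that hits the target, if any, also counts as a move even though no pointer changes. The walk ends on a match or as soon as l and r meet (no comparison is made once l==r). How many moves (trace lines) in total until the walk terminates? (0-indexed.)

8 moves

l=0 r=8: -9+35=26 <61, l++
l=1 r=8: -2+35=33 <61, l++
l=2 r=8: 2+35=37 <61, l++
l=3 r=8: 4+35=39 <61, l++
l=4 r=8: 11+35=46 <61, l++
l=5 r=8: 12+35=47 <61, l++
l=6 r=8: 23+35=58 <61, l++
l=7 r=8: 31+35=66 >61, r--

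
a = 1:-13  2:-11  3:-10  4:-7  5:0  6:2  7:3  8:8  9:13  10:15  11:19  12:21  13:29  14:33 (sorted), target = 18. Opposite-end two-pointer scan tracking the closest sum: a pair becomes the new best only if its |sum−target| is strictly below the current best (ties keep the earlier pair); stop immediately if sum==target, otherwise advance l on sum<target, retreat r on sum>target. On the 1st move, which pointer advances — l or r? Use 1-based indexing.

r

l=1 r=14: -13+33=20 d=2 *, r--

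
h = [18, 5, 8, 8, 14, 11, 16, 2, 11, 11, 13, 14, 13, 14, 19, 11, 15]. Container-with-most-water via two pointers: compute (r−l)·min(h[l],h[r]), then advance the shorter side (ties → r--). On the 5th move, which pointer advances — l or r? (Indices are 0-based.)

[0,16] min(18,15)*16=240 best=240 * → r--
[0,15] min(18,11)*15=165 best=240 → r--
[0,14] min(18,19)*14=252 best=252 * → l++
[1,14] min(5,19)*13=65 best=252 → l++
[2,14] min(8,19)*12=96 best=252 → l++

l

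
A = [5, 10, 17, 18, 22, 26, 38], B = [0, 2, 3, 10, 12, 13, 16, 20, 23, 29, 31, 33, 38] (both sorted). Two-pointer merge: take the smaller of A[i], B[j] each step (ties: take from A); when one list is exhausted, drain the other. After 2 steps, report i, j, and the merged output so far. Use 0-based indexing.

i=0 j=0: A[i]=5>B[j]=0 take 0, j++
i=0 j=1: A[i]=5>B[j]=2 take 2, j++

i=0, j=2, merged so far=[0, 2]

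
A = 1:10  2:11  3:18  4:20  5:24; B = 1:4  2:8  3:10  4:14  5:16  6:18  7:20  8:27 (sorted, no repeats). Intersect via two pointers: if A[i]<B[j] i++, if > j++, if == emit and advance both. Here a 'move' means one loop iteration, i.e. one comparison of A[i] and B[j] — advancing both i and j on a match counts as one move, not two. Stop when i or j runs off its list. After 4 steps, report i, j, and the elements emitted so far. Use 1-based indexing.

i=3, j=4, emitted=[10]

i=1 j=1: 10>4, j++
i=1 j=2: 10>8, j++
i=1 j=3: 10==10 emit, i++,j++
i=2 j=4: 11<14, i++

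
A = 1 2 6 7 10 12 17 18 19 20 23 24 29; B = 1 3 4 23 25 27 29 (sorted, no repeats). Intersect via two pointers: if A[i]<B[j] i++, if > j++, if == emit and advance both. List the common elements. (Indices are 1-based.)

intersection = [1, 23, 29]

[i=1,j=1] 1==1 emit → i++,j++
[i=2,j=2] 2<3 → i++
[i=3,j=2] 6>3 → j++
[i=3,j=3] 6>4 → j++
[i=3,j=4] 6<23 → i++
[i=4,j=4] 7<23 → i++
[i=5,j=4] 10<23 → i++
[i=6,j=4] 12<23 → i++
[i=7,j=4] 17<23 → i++
[i=8,j=4] 18<23 → i++
[i=9,j=4] 19<23 → i++
[i=10,j=4] 20<23 → i++
[i=11,j=4] 23==23 emit → i++,j++
[i=12,j=5] 24<25 → i++
[i=13,j=5] 29>25 → j++
[i=13,j=6] 29>27 → j++
[i=13,j=7] 29==29 emit → i++,j++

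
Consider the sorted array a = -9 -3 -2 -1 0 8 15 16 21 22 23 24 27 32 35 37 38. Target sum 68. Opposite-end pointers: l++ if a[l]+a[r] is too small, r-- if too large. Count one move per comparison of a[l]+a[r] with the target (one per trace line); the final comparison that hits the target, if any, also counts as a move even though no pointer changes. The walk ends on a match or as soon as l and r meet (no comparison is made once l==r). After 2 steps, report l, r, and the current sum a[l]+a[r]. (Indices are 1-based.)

[1,17] -9+38=29 <68 → l++
[2,17] -3+38=35 <68 → l++

l=3, r=17, sum=36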